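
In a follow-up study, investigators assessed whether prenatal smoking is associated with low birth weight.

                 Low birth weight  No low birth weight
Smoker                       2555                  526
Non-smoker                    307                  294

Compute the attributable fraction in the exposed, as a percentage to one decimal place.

Cells: a = 2555, b = 526, c = 307, d = 294.
Risk in exposed = 2555/3081 = 0.82928; risk in unexposed = 307/601 = 0.51082.
RR = 0.82928/0.51082 = 1.62344
AR% = (RR − 1)/RR × 100 = (1.62344 − 1)/1.62344 × 100 = 38.4023%

38.4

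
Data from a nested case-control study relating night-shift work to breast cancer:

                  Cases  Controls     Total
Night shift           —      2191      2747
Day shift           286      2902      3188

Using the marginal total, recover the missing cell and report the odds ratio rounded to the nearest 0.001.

2.575

The missing cell is in the exposed row: 2747 − 2191 = 556.
So a = 556, b = 2191, c = 286, d = 2902.
OR = (a·d)/(b·c) = (556 × 2902) / (2191 × 286) = 1613512 / 626626 = 2.57492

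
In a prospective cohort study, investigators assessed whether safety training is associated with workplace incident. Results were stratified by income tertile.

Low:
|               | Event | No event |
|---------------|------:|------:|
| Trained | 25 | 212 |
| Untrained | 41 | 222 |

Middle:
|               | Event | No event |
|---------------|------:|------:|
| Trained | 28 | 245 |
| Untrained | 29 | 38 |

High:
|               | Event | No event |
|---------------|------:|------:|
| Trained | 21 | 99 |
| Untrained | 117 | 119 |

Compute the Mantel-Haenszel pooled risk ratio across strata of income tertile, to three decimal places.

RR_MH = Σ(aᵢ·n₀ᵢ/nᵢ) / Σ(cᵢ·n₁ᵢ/nᵢ), with n₁ᵢ = aᵢ+bᵢ (exposed), n₀ᵢ = cᵢ+dᵢ (unexposed), nᵢ = n₁ᵢ+n₀ᵢ.
Stratum 1 (Low): n₁ = 237, n₀ = 263, n = 500; a·n₀/n = 25·263/500 = 13.1500; c·n₁/n = 41·237/500 = 19.4340
Stratum 2 (Middle): n₁ = 273, n₀ = 67, n = 340; a·n₀/n = 28·67/340 = 5.5176; c·n₁/n = 29·273/340 = 23.2853
Stratum 3 (High): n₁ = 120, n₀ = 236, n = 356; a·n₀/n = 21·236/356 = 13.9213; c·n₁/n = 117·120/356 = 39.4382
RR_MH = (13.1500 + 5.5176 + 13.9213) / (19.4340 + 23.2853 + 39.4382) = 32.5890 / 82.1575 = 0.39666

0.397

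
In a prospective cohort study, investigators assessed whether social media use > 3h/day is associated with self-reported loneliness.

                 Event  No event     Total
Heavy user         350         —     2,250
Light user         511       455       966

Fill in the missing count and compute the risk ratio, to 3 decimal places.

The missing cell is in the exposed row: 2250 − 350 = 1900.
So a = 350, b = 1900, c = 511, d = 455.
RR = [a/(a+b)] / [c/(c+d)] = (350/2250) / (511/966) = 0.15556/0.52899 = 0.29406

0.294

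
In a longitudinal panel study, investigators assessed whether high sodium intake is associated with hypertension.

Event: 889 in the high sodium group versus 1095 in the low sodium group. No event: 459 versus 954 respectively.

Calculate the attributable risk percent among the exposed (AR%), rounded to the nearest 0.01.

18.97

From the description: a = 889, b = 459, c = 1095, d = 954.
Risk in exposed = 889/1348 = 0.65950; risk in unexposed = 1095/2049 = 0.53441.
RR = 0.65950/0.53441 = 1.23407
AR% = (RR − 1)/RR × 100 = (1.23407 − 1)/1.23407 × 100 = 18.9673%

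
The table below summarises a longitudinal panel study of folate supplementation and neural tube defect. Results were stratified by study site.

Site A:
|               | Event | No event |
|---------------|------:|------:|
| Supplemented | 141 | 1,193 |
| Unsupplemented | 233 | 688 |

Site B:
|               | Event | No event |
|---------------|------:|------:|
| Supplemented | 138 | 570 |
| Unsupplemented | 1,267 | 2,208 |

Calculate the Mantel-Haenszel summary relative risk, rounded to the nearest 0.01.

0.49

RR_MH = Σ(aᵢ·n₀ᵢ/nᵢ) / Σ(cᵢ·n₁ᵢ/nᵢ), with n₁ᵢ = aᵢ+bᵢ (exposed), n₀ᵢ = cᵢ+dᵢ (unexposed), nᵢ = n₁ᵢ+n₀ᵢ.
Stratum 1 (Site A): n₁ = 1334, n₀ = 921, n = 2255; a·n₀/n = 141·921/2255 = 57.5880; c·n₁/n = 233·1334/2255 = 137.8368
Stratum 2 (Site B): n₁ = 708, n₀ = 3475, n = 4183; a·n₀/n = 138·3475/4183 = 114.6426; c·n₁/n = 1267·708/4183 = 214.4480
RR_MH = (57.5880 + 114.6426) / (137.8368 + 214.4480) = 172.2306 / 352.2848 = 0.48890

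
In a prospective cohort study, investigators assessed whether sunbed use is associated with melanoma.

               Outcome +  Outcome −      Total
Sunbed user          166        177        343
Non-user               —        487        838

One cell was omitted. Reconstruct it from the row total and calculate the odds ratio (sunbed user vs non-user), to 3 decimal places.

The missing cell is in the unexposed row: 838 − 487 = 351.
So a = 166, b = 177, c = 351, d = 487.
OR = (a·d)/(b·c) = (166 × 487) / (177 × 351) = 80842 / 62127 = 1.30124

1.301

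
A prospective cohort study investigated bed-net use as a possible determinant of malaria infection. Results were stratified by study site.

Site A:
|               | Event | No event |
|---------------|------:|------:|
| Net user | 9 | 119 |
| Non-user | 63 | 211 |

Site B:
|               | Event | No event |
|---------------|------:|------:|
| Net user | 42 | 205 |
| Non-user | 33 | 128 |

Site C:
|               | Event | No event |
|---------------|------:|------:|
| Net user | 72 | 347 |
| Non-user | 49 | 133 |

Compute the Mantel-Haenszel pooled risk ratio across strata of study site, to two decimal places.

0.60

RR_MH = Σ(aᵢ·n₀ᵢ/nᵢ) / Σ(cᵢ·n₁ᵢ/nᵢ), with n₁ᵢ = aᵢ+bᵢ (exposed), n₀ᵢ = cᵢ+dᵢ (unexposed), nᵢ = n₁ᵢ+n₀ᵢ.
Stratum 1 (Site A): n₁ = 128, n₀ = 274, n = 402; a·n₀/n = 9·274/402 = 6.1343; c·n₁/n = 63·128/402 = 20.0597
Stratum 2 (Site B): n₁ = 247, n₀ = 161, n = 408; a·n₀/n = 42·161/408 = 16.5735; c·n₁/n = 33·247/408 = 19.9779
Stratum 3 (Site C): n₁ = 419, n₀ = 182, n = 601; a·n₀/n = 72·182/601 = 21.8037; c·n₁/n = 49·419/601 = 34.1614
RR_MH = (6.1343 + 16.5735 + 21.8037) / (20.0597 + 19.9779 + 34.1614) = 44.5115 / 74.1990 = 0.59989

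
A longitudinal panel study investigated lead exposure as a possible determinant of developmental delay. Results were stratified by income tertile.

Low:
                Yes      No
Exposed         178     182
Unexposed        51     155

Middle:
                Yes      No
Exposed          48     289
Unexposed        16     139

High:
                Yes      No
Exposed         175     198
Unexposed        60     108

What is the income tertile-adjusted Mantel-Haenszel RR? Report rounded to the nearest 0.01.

1.58

RR_MH = Σ(aᵢ·n₀ᵢ/nᵢ) / Σ(cᵢ·n₁ᵢ/nᵢ), with n₁ᵢ = aᵢ+bᵢ (exposed), n₀ᵢ = cᵢ+dᵢ (unexposed), nᵢ = n₁ᵢ+n₀ᵢ.
Stratum 1 (Low): n₁ = 360, n₀ = 206, n = 566; a·n₀/n = 178·206/566 = 64.7845; c·n₁/n = 51·360/566 = 32.4382
Stratum 2 (Middle): n₁ = 337, n₀ = 155, n = 492; a·n₀/n = 48·155/492 = 15.1220; c·n₁/n = 16·337/492 = 10.9593
Stratum 3 (High): n₁ = 373, n₀ = 168, n = 541; a·n₀/n = 175·168/541 = 54.3438; c·n₁/n = 60·373/541 = 41.3678
RR_MH = (64.7845 + 15.1220 + 54.3438) / (32.4382 + 10.9593 + 41.3678) = 134.2502 / 84.7653 = 1.58379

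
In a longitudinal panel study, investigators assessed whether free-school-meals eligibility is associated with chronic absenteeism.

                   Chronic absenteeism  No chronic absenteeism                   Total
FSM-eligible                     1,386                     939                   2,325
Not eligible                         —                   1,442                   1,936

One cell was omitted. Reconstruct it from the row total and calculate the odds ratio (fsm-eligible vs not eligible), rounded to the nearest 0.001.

The missing cell is in the unexposed row: 1936 − 1442 = 494.
So a = 1386, b = 939, c = 494, d = 1442.
OR = (a·d)/(b·c) = (1386 × 1442) / (939 × 494) = 1998612 / 463866 = 4.30860

4.309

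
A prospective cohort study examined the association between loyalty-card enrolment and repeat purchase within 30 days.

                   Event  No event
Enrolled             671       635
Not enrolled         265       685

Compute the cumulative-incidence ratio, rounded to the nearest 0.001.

Cells: a = 671, b = 635, c = 265, d = 685.
Risk in exposed = 671/1306 = 0.51378; risk in unexposed = 265/950 = 0.27895.
RR = 0.51378 / 0.27895 = 1.84186
The risk among the exposed is 1.84 times that among the unexposed.

1.842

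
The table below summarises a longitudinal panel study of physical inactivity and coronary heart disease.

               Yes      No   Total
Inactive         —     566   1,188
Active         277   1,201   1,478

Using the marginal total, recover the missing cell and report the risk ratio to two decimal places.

2.79

The missing cell is in the exposed row: 1188 − 566 = 622.
So a = 622, b = 566, c = 277, d = 1201.
RR = [a/(a+b)] / [c/(c+d)] = (622/1188) / (277/1478) = 0.52357/0.18742 = 2.79363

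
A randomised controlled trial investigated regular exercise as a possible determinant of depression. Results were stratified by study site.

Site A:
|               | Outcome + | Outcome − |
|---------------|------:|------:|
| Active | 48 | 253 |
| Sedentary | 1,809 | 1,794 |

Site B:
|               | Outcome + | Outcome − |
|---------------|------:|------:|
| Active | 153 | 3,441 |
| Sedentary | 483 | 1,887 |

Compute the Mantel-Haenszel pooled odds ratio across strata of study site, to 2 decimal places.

OR_MH = Σ(aᵢdᵢ/nᵢ) / Σ(bᵢcᵢ/nᵢ), where nᵢ is the stratum total.
Stratum 1 (Site A): n = 3904; a·d/n = 48·1794/3904 = 22.0574; b·c/n = 253·1809/3904 = 117.2328
Stratum 2 (Site B): n = 5964; a·d/n = 153·1887/5964 = 48.4090; b·c/n = 3441·483/5964 = 278.6725
OR_MH = (22.0574 + 48.4090) / (117.2328 + 278.6725) = 70.4663 / 395.9054 = 0.17799

0.18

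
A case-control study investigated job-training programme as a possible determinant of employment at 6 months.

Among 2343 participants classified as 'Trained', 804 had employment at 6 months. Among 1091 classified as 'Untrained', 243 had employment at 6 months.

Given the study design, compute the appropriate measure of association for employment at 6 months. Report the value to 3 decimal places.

1.823

From the description: a = 804, b = 1539, c = 243, d = 848.
This is a case-control study: participants were sampled on outcome status, so risks in the source population cannot be estimated directly — relative risk is not valid here. The odds ratio is the appropriate measure.
OR = (a·d)/(b·c) = (804 × 848) / (1539 × 243) = 681792 / 373977 = 1.82309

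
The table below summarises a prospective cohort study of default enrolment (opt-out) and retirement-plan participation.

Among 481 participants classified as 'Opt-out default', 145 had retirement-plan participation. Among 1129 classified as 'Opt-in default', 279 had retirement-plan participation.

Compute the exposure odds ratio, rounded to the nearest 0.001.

From the description: a = 145, b = 336, c = 279, d = 850.
OR = (a·d)/(b·c) = (145 × 850) / (336 × 279) = 123250 / 93744 = 1.31475
The odds of retirement-plan participation are about 1.31 times as high in the opt-out default group.

1.315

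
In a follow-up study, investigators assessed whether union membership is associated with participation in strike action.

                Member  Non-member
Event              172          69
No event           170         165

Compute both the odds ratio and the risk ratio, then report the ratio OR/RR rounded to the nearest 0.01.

Reading the table with exposure as columns: a = 172 (Member, case), b = 170 (Member, non-case), c = 69 (Non-member, case), d = 165.
OR = (172·165)/(170·69) = 28380/11730 = 2.41944
Risk in exposed = 172/342 = 0.50292; risk in unexposed = 69/234 = 0.29487; RR = 1.70557
OR/RR = 2.41944 / 1.70557 = 1.41855
The outcome is not rare, so the OR lies further from 1 than the RR.

1.42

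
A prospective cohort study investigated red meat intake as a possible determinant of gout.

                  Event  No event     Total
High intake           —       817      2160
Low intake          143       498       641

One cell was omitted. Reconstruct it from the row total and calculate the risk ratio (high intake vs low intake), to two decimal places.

The missing cell is in the exposed row: 2160 − 817 = 1343.
So a = 1343, b = 817, c = 143, d = 498.
RR = [a/(a+b)] / [c/(c+d)] = (1343/2160) / (143/641) = 0.62176/0.22309 = 2.78705

2.79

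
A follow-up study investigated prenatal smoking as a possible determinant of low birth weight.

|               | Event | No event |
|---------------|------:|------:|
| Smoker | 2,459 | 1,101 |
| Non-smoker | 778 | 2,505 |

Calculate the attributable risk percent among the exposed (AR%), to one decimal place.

65.7

Cells: a = 2459, b = 1101, c = 778, d = 2505.
Risk in exposed = 2459/3560 = 0.69073; risk in unexposed = 778/3283 = 0.23698.
RR = 0.69073/0.23698 = 2.91474
AR% = (RR − 1)/RR × 100 = (2.91474 − 1)/2.91474 × 100 = 65.6916%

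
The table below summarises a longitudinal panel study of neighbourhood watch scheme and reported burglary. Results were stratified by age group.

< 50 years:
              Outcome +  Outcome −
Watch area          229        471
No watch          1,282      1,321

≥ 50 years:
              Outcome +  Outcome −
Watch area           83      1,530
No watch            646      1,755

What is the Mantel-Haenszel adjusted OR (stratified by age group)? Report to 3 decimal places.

0.298

OR_MH = Σ(aᵢdᵢ/nᵢ) / Σ(bᵢcᵢ/nᵢ), where nᵢ is the stratum total.
Stratum 1 (< 50 years): n = 3303; a·d/n = 229·1321/3303 = 91.5861; b·c/n = 471·1282/3303 = 182.8102
Stratum 2 (≥ 50 years): n = 4014; a·d/n = 83·1755/4014 = 36.2892; b·c/n = 1530·646/4014 = 246.2332
OR_MH = (91.5861 + 36.2892) / (182.8102 + 246.2332) = 127.8754 / 429.0434 = 0.29805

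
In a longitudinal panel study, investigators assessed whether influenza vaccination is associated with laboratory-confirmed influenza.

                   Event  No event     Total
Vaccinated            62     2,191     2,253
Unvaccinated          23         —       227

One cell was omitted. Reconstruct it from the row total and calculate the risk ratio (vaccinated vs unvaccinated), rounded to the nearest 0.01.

0.27

The missing cell is in the unexposed row: 227 − 23 = 204.
So a = 62, b = 2191, c = 23, d = 204.
RR = [a/(a+b)] / [c/(c+d)] = (62/2253) / (23/227) = 0.02752/0.10132 = 0.27160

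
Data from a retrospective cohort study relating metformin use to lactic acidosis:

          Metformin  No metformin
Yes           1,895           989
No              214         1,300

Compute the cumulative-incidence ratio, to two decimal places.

2.08

Reading the table with exposure as columns: a = 1895 (Metformin, case), b = 214 (Metformin, non-case), c = 989 (No metformin, case), d = 1300.
Risk in exposed = 1895/2109 = 0.89853; risk in unexposed = 989/2289 = 0.43207.
RR = 0.89853 / 0.43207 = 2.07961
The risk among the exposed is 2.08 times that among the unexposed.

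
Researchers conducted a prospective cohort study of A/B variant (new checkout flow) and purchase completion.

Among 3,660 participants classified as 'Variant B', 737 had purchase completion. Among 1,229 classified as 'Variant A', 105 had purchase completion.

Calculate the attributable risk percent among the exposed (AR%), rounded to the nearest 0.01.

57.57

From the description: a = 737, b = 2923, c = 105, d = 1124.
Risk in exposed = 737/3660 = 0.20137; risk in unexposed = 105/1229 = 0.08544.
RR = 0.20137/0.08544 = 2.35694
AR% = (RR − 1)/RR × 100 = (2.35694 − 1)/2.35694 × 100 = 57.5722%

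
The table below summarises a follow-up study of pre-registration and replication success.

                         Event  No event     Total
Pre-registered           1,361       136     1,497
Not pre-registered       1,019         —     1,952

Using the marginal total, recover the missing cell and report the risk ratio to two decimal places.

1.74

The missing cell is in the unexposed row: 1952 − 1019 = 933.
So a = 1361, b = 136, c = 1019, d = 933.
RR = [a/(a+b)] / [c/(c+d)] = (1361/1497) / (1019/1952) = 0.90915/0.52203 = 1.74157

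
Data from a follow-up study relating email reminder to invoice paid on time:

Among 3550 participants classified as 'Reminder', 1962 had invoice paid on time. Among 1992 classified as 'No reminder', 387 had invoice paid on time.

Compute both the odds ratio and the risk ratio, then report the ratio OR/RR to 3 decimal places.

1.801

From the description: a = 1962, b = 1588, c = 387, d = 1605.
OR = (1962·1605)/(1588·387) = 3149010/614556 = 5.12404
Risk in exposed = 1962/3550 = 0.55268; risk in unexposed = 387/1992 = 0.19428; RR = 2.84478
OR/RR = 5.12404 / 2.84478 = 1.80121
The outcome is not rare, so the OR lies further from 1 than the RR.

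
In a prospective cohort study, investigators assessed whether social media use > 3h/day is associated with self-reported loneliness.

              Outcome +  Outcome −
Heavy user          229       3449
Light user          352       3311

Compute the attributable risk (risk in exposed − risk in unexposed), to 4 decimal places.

-0.0338

Cells: a = 229, b = 3449, c = 352, d = 3311.
Risk in exposed = 229/3678 = 0.062262; risk in unexposed = 352/3663 = 0.096096.
Risk difference = 0.062262 − 0.096096 = -0.033834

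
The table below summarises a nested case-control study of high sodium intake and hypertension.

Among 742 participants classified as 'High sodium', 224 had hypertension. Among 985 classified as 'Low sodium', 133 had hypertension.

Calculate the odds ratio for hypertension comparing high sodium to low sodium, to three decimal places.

2.770

From the description: a = 224, b = 518, c = 133, d = 852.
OR = (a·d)/(b·c) = (224 × 852) / (518 × 133) = 190848 / 68894 = 2.77017
The odds of hypertension are about 2.77 times as high in the high sodium group.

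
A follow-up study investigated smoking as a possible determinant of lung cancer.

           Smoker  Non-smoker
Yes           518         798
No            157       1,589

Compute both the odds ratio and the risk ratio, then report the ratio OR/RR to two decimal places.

Reading the table with exposure as columns: a = 518 (Smoker, case), b = 157 (Smoker, non-case), c = 798 (Non-smoker, case), d = 1589.
OR = (518·1589)/(157·798) = 823102/125286 = 6.56978
Risk in exposed = 518/675 = 0.76741; risk in unexposed = 798/2387 = 0.33431; RR = 2.29549
OR/RR = 6.56978 / 2.29549 = 2.86204
The outcome is not rare, so the OR lies further from 1 than the RR.

2.86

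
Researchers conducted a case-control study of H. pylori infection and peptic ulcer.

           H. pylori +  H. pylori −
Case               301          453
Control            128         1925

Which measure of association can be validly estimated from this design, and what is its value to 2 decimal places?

9.99

Reading the table with exposure as columns: a = 301 (H. pylori +, case), b = 128 (H. pylori +, non-case), c = 453 (H. pylori −, case), d = 1925.
This is a case-control study: participants were sampled on outcome status, so risks in the source population cannot be estimated directly — relative risk is not valid here. The odds ratio is the appropriate measure.
OR = (a·d)/(b·c) = (301 × 1925) / (128 × 453) = 579425 / 57984 = 9.99284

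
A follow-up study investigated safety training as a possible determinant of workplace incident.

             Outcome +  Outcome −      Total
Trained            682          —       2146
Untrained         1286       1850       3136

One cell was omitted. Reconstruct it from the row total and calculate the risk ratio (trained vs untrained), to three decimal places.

0.775

The missing cell is in the exposed row: 2146 − 682 = 1464.
So a = 682, b = 1464, c = 1286, d = 1850.
RR = [a/(a+b)] / [c/(c+d)] = (682/2146) / (1286/3136) = 0.31780/0.41008 = 0.77498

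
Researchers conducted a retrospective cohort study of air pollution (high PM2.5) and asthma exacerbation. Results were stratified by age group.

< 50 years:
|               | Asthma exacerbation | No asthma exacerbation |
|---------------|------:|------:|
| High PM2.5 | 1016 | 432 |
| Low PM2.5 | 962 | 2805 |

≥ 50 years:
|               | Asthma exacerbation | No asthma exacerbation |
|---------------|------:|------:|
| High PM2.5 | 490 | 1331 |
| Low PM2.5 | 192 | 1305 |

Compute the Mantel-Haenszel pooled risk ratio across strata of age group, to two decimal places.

2.56

RR_MH = Σ(aᵢ·n₀ᵢ/nᵢ) / Σ(cᵢ·n₁ᵢ/nᵢ), with n₁ᵢ = aᵢ+bᵢ (exposed), n₀ᵢ = cᵢ+dᵢ (unexposed), nᵢ = n₁ᵢ+n₀ᵢ.
Stratum 1 (< 50 years): n₁ = 1448, n₀ = 3767, n = 5215; a·n₀/n = 1016·3767/5215 = 733.8968; c·n₁/n = 962·1448/5215 = 267.1095
Stratum 2 (≥ 50 years): n₁ = 1821, n₀ = 1497, n = 3318; a·n₀/n = 490·1497/3318 = 221.0759; c·n₁/n = 192·1821/3318 = 105.3743
RR_MH = (733.8968 + 221.0759) / (267.1095 + 105.3743) = 954.9728 / 372.4838 = 2.56380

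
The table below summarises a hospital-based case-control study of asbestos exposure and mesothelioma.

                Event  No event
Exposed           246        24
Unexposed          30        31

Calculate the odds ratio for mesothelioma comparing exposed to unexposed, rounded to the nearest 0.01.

10.59

Cells: a = 246, b = 24, c = 30, d = 31.
OR = (a·d)/(b·c) = (246 × 31) / (24 × 30) = 7626 / 720 = 10.59167
The odds of mesothelioma are about 10.59 times as high in the exposed group.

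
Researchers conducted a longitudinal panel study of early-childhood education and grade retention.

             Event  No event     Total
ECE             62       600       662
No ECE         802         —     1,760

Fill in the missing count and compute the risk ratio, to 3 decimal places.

0.206

The missing cell is in the unexposed row: 1760 − 802 = 958.
So a = 62, b = 600, c = 802, d = 958.
RR = [a/(a+b)] / [c/(c+d)] = (62/662) / (802/1760) = 0.09366/0.45568 = 0.20553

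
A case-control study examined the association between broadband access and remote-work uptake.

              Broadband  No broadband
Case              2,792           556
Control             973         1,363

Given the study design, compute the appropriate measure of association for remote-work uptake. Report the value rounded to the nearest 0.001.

7.034

Reading the table with exposure as columns: a = 2792 (Broadband, case), b = 973 (Broadband, non-case), c = 556 (No broadband, case), d = 1363.
This is a case-control study: participants were sampled on outcome status, so risks in the source population cannot be estimated directly — relative risk is not valid here. The odds ratio is the appropriate measure.
OR = (a·d)/(b·c) = (2792 × 1363) / (973 × 556) = 3805496 / 540988 = 7.03434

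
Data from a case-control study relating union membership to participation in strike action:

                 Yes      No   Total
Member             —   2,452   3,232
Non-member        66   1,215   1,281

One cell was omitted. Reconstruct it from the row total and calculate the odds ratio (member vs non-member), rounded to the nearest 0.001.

The missing cell is in the exposed row: 3232 − 2452 = 780.
So a = 780, b = 2452, c = 66, d = 1215.
OR = (a·d)/(b·c) = (780 × 1215) / (2452 × 66) = 947700 / 161832 = 5.85607

5.856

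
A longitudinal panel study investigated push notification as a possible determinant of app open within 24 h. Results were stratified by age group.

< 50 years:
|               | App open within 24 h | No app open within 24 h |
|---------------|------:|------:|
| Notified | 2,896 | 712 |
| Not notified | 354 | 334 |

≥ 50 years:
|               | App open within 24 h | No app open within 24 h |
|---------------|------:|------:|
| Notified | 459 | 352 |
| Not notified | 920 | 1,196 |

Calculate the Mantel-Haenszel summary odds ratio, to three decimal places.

2.438

OR_MH = Σ(aᵢdᵢ/nᵢ) / Σ(bᵢcᵢ/nᵢ), where nᵢ is the stratum total.
Stratum 1 (< 50 years): n = 4296; a·d/n = 2896·334/4296 = 225.1546; b·c/n = 712·354/4296 = 58.6704
Stratum 2 (≥ 50 years): n = 2927; a·d/n = 459·1196/2927 = 187.5518; b·c/n = 352·920/2927 = 110.6389
OR_MH = (225.1546 + 187.5518) / (58.6704 + 110.6389) = 412.7063 / 169.3093 = 2.43759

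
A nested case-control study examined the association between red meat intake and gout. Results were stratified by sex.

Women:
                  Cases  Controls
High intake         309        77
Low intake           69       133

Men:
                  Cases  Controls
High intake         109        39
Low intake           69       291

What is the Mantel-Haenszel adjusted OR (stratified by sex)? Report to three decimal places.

9.233

OR_MH = Σ(aᵢdᵢ/nᵢ) / Σ(bᵢcᵢ/nᵢ), where nᵢ is the stratum total.
Stratum 1 (Women): n = 588; a·d/n = 309·133/588 = 69.8929; b·c/n = 77·69/588 = 9.0357
Stratum 2 (Men): n = 508; a·d/n = 109·291/508 = 62.4390; b·c/n = 39·69/508 = 5.2972
OR_MH = (69.8929 + 62.4390) / (9.0357 + 5.2972) = 132.3318 / 14.3330 = 9.23270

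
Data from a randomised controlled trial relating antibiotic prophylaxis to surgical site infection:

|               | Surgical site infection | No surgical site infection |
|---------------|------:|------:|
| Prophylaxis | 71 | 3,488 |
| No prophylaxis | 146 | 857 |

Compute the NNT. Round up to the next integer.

Risk in treated group = 71/3559 = 0.01995; risk in control = 146/1003 = 0.14556.
Absolute risk reduction = 0.14556 − 0.01995 = 0.12561
NNT = 1 / ARR = 1 / 0.12561 = 7.961 → round up → 8

8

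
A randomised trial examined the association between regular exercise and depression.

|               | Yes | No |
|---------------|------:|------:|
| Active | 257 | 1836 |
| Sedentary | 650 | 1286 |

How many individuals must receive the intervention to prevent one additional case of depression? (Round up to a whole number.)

Risk in treated group = 257/2093 = 0.12279; risk in control = 650/1936 = 0.33574.
Absolute risk reduction = 0.33574 − 0.12279 = 0.21295
NNT = 1 / ARR = 1 / 0.21295 = 4.696 → round up → 5

5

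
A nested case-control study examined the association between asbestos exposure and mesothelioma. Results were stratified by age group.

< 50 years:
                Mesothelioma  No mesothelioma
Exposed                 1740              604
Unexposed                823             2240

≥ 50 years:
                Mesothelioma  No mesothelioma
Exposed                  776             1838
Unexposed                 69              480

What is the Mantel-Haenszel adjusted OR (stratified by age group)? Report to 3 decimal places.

OR_MH = Σ(aᵢdᵢ/nᵢ) / Σ(bᵢcᵢ/nᵢ), where nᵢ is the stratum total.
Stratum 1 (< 50 years): n = 5407; a·d/n = 1740·2240/5407 = 720.8434; b·c/n = 604·823/5407 = 91.9349
Stratum 2 (≥ 50 years): n = 3163; a·d/n = 776·480/3163 = 117.7616; b·c/n = 1838·69/3163 = 40.0955
OR_MH = (720.8434 + 117.7616) / (91.9349 + 40.0955) = 838.6050 / 132.0304 = 6.35161

6.352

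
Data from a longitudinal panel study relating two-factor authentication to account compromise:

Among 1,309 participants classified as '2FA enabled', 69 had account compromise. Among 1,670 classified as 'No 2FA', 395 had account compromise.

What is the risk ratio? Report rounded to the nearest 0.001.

From the description: a = 69, b = 1240, c = 395, d = 1275.
Risk in exposed = 69/1309 = 0.05271; risk in unexposed = 395/1670 = 0.23653.
RR = 0.05271 / 0.23653 = 0.22286
The risk is 78% lower among the exposed than among the unexposed.

0.223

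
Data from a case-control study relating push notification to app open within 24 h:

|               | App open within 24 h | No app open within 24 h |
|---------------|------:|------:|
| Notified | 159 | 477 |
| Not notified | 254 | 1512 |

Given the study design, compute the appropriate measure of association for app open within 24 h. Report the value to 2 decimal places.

1.98

Cells: a = 159, b = 477, c = 254, d = 1512.
This is a case-control study: participants were sampled on outcome status, so risks in the source population cannot be estimated directly — relative risk is not valid here. The odds ratio is the appropriate measure.
OR = (a·d)/(b·c) = (159 × 1512) / (477 × 254) = 240408 / 121158 = 1.98425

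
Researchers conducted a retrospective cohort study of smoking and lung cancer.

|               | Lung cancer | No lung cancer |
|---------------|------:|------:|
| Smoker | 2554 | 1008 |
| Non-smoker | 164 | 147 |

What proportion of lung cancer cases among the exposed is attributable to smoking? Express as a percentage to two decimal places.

26.45

Cells: a = 2554, b = 1008, c = 164, d = 147.
Risk in exposed = 2554/3562 = 0.71701; risk in unexposed = 164/311 = 0.52733.
RR = 0.71701/0.52733 = 1.35970
AR% = (RR − 1)/RR × 100 = (1.35970 − 1)/1.35970 × 100 = 26.4544%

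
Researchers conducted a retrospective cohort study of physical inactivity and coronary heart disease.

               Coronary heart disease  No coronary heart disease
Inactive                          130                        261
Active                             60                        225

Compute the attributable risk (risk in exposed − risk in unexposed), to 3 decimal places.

Cells: a = 130, b = 261, c = 60, d = 225.
Risk in exposed = 130/391 = 0.332481; risk in unexposed = 60/285 = 0.210526.
Risk difference = 0.332481 − 0.210526 = 0.121955

0.122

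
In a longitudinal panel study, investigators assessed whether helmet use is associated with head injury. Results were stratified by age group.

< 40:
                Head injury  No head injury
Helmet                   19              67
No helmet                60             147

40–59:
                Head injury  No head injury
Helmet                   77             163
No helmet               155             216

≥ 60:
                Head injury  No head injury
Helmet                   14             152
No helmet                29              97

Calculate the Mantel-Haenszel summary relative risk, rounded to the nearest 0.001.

RR_MH = Σ(aᵢ·n₀ᵢ/nᵢ) / Σ(cᵢ·n₁ᵢ/nᵢ), with n₁ᵢ = aᵢ+bᵢ (exposed), n₀ᵢ = cᵢ+dᵢ (unexposed), nᵢ = n₁ᵢ+n₀ᵢ.
Stratum 1 (< 40): n₁ = 86, n₀ = 207, n = 293; a·n₀/n = 19·207/293 = 13.4232; c·n₁/n = 60·86/293 = 17.6109
Stratum 2 (40–59): n₁ = 240, n₀ = 371, n = 611; a·n₀/n = 77·371/611 = 46.7545; c·n₁/n = 155·240/611 = 60.8838
Stratum 3 (≥ 60): n₁ = 166, n₀ = 126, n = 292; a·n₀/n = 14·126/292 = 6.0411; c·n₁/n = 29·166/292 = 16.4863
RR_MH = (13.4232 + 46.7545 + 6.0411) / (17.6109 + 60.8838 + 16.4863) = 66.2188 / 94.9810 = 0.69718

0.697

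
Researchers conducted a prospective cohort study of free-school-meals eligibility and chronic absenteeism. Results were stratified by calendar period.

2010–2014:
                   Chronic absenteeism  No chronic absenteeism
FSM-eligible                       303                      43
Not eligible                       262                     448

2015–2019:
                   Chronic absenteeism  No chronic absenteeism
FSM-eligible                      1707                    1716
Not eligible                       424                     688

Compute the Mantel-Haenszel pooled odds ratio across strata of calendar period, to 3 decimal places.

2.265

OR_MH = Σ(aᵢdᵢ/nᵢ) / Σ(bᵢcᵢ/nᵢ), where nᵢ is the stratum total.
Stratum 1 (2010–2014): n = 1056; a·d/n = 303·448/1056 = 128.5455; b·c/n = 43·262/1056 = 10.6686
Stratum 2 (2015–2019): n = 4535; a·d/n = 1707·688/4535 = 258.9671; b·c/n = 1716·424/4535 = 160.4375
OR_MH = (128.5455 + 258.9671) / (10.6686 + 160.4375) = 387.5126 / 171.1060 = 2.26475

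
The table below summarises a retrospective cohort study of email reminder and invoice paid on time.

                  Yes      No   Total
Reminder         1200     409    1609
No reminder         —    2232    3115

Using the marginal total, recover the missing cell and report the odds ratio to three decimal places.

7.416

The missing cell is in the unexposed row: 3115 − 2232 = 883.
So a = 1200, b = 409, c = 883, d = 2232.
OR = (a·d)/(b·c) = (1200 × 2232) / (409 × 883) = 2678400 / 361147 = 7.41637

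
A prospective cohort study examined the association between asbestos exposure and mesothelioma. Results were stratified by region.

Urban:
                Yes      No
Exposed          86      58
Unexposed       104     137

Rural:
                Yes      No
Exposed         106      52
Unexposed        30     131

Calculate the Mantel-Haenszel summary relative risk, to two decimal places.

2.00

RR_MH = Σ(aᵢ·n₀ᵢ/nᵢ) / Σ(cᵢ·n₁ᵢ/nᵢ), with n₁ᵢ = aᵢ+bᵢ (exposed), n₀ᵢ = cᵢ+dᵢ (unexposed), nᵢ = n₁ᵢ+n₀ᵢ.
Stratum 1 (Urban): n₁ = 144, n₀ = 241, n = 385; a·n₀/n = 86·241/385 = 53.8338; c·n₁/n = 104·144/385 = 38.8987
Stratum 2 (Rural): n₁ = 158, n₀ = 161, n = 319; a·n₀/n = 106·161/319 = 53.4984; c·n₁/n = 30·158/319 = 14.8589
RR_MH = (53.8338 + 53.4984) / (38.8987 + 14.8589) = 107.3322 / 53.7576 = 1.99659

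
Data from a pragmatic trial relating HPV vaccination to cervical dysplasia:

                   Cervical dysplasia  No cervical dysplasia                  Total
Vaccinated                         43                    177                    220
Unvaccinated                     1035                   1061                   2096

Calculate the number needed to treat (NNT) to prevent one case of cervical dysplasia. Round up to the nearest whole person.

4

Risk in treated group = 43/220 = 0.19545; risk in control = 1035/2096 = 0.49380.
Absolute risk reduction = 0.49380 − 0.19545 = 0.29834
NNT = 1 / ARR = 1 / 0.29834 = 3.352 → round up → 4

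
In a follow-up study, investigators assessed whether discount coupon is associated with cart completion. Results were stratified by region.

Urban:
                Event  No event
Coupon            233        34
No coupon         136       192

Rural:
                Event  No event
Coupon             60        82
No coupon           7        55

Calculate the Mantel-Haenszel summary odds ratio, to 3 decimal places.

OR_MH = Σ(aᵢdᵢ/nᵢ) / Σ(bᵢcᵢ/nᵢ), where nᵢ is the stratum total.
Stratum 1 (Urban): n = 595; a·d/n = 233·192/595 = 75.1866; b·c/n = 34·136/595 = 7.7714
Stratum 2 (Rural): n = 204; a·d/n = 60·55/204 = 16.1765; b·c/n = 82·7/204 = 2.8137
OR_MH = (75.1866 + 16.1765) / (7.7714 + 2.8137) = 91.3630 / 10.5852 = 8.63124

8.631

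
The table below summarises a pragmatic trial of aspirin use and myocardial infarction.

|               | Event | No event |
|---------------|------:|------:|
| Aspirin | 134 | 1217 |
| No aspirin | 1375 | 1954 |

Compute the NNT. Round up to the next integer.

Risk in treated group = 134/1351 = 0.09919; risk in control = 1375/3329 = 0.41304.
Absolute risk reduction = 0.41304 − 0.09919 = 0.31385
NNT = 1 / ARR = 1 / 0.31385 = 3.186 → round up → 4

4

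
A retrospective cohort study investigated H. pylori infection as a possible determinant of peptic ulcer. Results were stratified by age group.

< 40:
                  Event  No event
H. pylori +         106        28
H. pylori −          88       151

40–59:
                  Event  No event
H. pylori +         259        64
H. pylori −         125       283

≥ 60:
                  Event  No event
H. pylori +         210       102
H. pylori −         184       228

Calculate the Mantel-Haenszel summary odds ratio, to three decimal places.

OR_MH = Σ(aᵢdᵢ/nᵢ) / Σ(bᵢcᵢ/nᵢ), where nᵢ is the stratum total.
Stratum 1 (< 40): n = 373; a·d/n = 106·151/373 = 42.9115; b·c/n = 28·88/373 = 6.6059
Stratum 2 (40–59): n = 731; a·d/n = 259·283/731 = 100.2695; b·c/n = 64·125/731 = 10.9439
Stratum 3 (≥ 60): n = 724; a·d/n = 210·228/724 = 66.1326; b·c/n = 102·184/724 = 25.9227
OR_MH = (42.9115 + 100.2695 + 66.1326) / (6.6059 + 10.9439 + 25.9227) = 209.3136 / 43.4725 = 4.81486

4.815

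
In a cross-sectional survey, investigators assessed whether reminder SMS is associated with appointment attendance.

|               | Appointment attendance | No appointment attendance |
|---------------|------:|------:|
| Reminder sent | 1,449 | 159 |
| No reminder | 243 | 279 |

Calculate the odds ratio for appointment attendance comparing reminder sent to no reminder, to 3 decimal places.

10.463

Cells: a = 1449, b = 159, c = 243, d = 279.
OR = (a·d)/(b·c) = (1449 × 279) / (159 × 243) = 404271 / 38637 = 10.46331
The odds of appointment attendance are about 10.46 times as high in the reminder sent group.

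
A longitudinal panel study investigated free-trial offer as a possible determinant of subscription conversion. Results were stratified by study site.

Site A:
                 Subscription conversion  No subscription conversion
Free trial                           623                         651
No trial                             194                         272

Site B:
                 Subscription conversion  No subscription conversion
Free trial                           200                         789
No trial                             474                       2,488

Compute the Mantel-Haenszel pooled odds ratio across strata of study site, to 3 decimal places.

OR_MH = Σ(aᵢdᵢ/nᵢ) / Σ(bᵢcᵢ/nᵢ), where nᵢ is the stratum total.
Stratum 1 (Site A): n = 1740; a·d/n = 623·272/1740 = 97.3885; b·c/n = 651·194/1740 = 72.5828
Stratum 2 (Site B): n = 3951; a·d/n = 200·2488/3951 = 125.9428; b·c/n = 789·474/3951 = 94.6560
OR_MH = (97.3885 + 125.9428) / (72.5828 + 94.6560) = 223.3313 / 167.2388 = 1.33540

1.335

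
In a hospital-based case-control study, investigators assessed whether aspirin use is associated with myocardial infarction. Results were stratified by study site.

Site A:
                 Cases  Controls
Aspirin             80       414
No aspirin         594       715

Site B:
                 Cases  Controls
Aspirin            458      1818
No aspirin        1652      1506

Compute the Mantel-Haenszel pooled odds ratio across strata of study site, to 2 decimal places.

OR_MH = Σ(aᵢdᵢ/nᵢ) / Σ(bᵢcᵢ/nᵢ), where nᵢ is the stratum total.
Stratum 1 (Site A): n = 1803; a·d/n = 80·715/1803 = 31.7249; b·c/n = 414·594/1803 = 136.3927
Stratum 2 (Site B): n = 5434; a·d/n = 458·1506/5434 = 126.9319; b·c/n = 1818·1652/5434 = 552.6934
OR_MH = (31.7249 + 126.9319) / (136.3927 + 552.6934) = 158.6568 / 689.0861 = 0.23024

0.23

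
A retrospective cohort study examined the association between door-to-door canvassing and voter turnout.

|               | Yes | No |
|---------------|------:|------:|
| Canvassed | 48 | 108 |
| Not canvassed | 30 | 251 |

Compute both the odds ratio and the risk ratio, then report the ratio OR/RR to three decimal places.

Cells: a = 48, b = 108, c = 30, d = 251.
OR = (48·251)/(108·30) = 12048/3240 = 3.71852
Risk in exposed = 48/156 = 0.30769; risk in unexposed = 30/281 = 0.10676; RR = 2.88205
OR/RR = 3.71852 / 2.88205 = 1.29023
The outcome is not rare, so the OR lies further from 1 than the RR.

1.290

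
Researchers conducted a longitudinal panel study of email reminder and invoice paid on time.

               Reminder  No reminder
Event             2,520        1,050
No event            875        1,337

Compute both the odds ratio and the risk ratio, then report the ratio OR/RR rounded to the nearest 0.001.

Reading the table with exposure as columns: a = 2520 (Reminder, case), b = 875 (Reminder, non-case), c = 1050 (No reminder, case), d = 1337.
OR = (2520·1337)/(875·1050) = 3369240/918750 = 3.66720
Risk in exposed = 2520/3395 = 0.74227; risk in unexposed = 1050/2387 = 0.43988; RR = 1.68742
OR/RR = 3.66720 / 1.68742 = 2.17326
The outcome is not rare, so the OR lies further from 1 than the RR.

2.173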